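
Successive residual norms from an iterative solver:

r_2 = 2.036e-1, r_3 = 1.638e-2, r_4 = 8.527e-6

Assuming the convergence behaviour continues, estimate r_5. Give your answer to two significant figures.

1.2e-15

First estimate the order: p ≈ ln(r_4/r_3) / ln(r_3/r_2) = ln(8.527e-6/1.638e-2)/ln(1.638e-2/2.036e-1) = ln(0.000520574)/ln(0.0804519) ≈ 3.0001.
Then r_5 ≈ r_4·(r_4/r_3)^p = 8.527e-6·(0.000520574)^3.0001 = 8.527e-6·1.40968e-10 ≈ 1.202e-15.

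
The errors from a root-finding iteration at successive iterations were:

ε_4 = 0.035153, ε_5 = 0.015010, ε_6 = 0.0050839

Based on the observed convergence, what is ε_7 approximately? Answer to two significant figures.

First estimate the order: p ≈ ln(ε_6/ε_5) / ln(ε_5/ε_4) = ln(0.0050839/0.015010)/ln(0.015010/0.035153) = ln(0.338701)/ln(0.426991) ≈ 1.2722.
Then ε_7 ≈ ε_6·(ε_6/ε_5)^p = 0.0050839·(0.338701)^1.2722 = 0.0050839·0.252251 ≈ 0.001282.

1.3e-3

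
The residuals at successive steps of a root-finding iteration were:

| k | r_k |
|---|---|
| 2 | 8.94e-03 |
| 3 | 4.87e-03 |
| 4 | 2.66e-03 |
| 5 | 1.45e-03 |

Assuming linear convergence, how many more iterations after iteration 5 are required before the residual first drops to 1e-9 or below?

Rate ρ ≈ r_5/r_4 = 1.45e-03/2.66e-03 = 0.5451.
After j more steps, r_{5+j} ≈ 1.45e-03·ρ^j; need ρ^j ≤ 1e-9/1.45e-03 = 6.89655e-07.
j ≥ ln(6.89655e-07)/ln(0.5451) = -14.1871/-0.60679 = 23.381.
So 24 more iterations are needed.

24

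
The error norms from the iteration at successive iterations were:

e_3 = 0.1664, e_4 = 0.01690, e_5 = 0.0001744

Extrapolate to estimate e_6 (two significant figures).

First estimate the order: p ≈ ln(e_5/e_4) / ln(e_4/e_3) = ln(0.0001744/0.01690)/ln(0.01690/0.1664) = ln(0.0103195)/ln(0.101562) ≈ 1.9998.
Then e_6 ≈ e_5·(e_5/e_4)^p = 0.0001744·(0.0103195)^1.9998 = 0.0001744·0.00010659 ≈ 1.859e-08.

1.9e-8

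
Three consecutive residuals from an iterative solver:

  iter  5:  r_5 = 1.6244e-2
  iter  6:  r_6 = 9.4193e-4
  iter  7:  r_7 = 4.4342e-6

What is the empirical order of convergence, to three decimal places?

1.882

p ≈ ln(r_7/r_6) / ln(r_6/r_5)
  = ln(4.4342e-6/9.4193e-4) / ln(9.4193e-4/1.6244e-2)
  = ln(0.00470757) / ln(0.0579863)
  = -5.358583 / -2.847549 ≈ 1.881823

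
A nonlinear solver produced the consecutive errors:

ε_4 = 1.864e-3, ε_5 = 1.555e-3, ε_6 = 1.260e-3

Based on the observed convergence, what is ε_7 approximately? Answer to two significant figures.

9.9e-4

First estimate the order: p ≈ ln(ε_6/ε_5) / ln(ε_5/ε_4) = ln(1.260e-3/1.555e-3)/ln(1.555e-3/1.864e-3) = ln(0.810289)/ln(0.834227) ≈ 1.1606.
Then ε_7 ≈ ε_6·(ε_6/ε_5)^p = 1.260e-3·(0.810289)^1.1606 = 1.260e-3·0.783371 ≈ 0.000987.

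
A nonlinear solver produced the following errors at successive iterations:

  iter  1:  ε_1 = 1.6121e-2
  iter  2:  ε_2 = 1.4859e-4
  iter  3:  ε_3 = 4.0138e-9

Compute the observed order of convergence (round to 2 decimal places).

2.24

p ≈ ln(ε_3/ε_2) / ln(ε_2/ε_1)
  = ln(4.0138e-9/1.4859e-4) / ln(1.4859e-4/1.6121e-2)
  = ln(2.70126e-05) / ln(0.00921717)
  = -10.51921 / -4.68669 ≈ 2.24449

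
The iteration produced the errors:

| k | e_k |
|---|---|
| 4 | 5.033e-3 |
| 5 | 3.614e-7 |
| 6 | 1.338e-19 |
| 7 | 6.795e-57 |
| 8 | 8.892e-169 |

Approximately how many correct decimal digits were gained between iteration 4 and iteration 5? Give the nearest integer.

4

Digits gained ≈ log₁₀(e_4/e_5) = log₁₀(5.033e-3/3.614e-7) = log₁₀(13926.4) ≈ 4.144.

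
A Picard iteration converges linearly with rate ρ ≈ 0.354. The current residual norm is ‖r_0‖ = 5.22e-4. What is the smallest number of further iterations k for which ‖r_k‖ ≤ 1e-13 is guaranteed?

22

After k steps, ‖r_k‖ ≈ 5.22e-4·0.354^k.
Need 0.354^k ≤ 1e-13/5.22e-4 = 1.91571e-10.
k ≥ ln(1.91571e-10)/ln(0.354) = -22.3758/-1.03846 = 21.547.
Smallest integer k = 22.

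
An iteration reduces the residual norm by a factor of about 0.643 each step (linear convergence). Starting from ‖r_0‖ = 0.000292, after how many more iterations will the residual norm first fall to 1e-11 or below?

39

After k steps, ‖r_k‖ ≈ 0.000292·0.643^k.
Need 0.643^k ≤ 1e-11/0.000292 = 3.42466e-08.
k ≥ ln(3.42466e-08)/ln(0.643) = -17.1897/-0.44161 = 38.925.
Smallest integer k = 39.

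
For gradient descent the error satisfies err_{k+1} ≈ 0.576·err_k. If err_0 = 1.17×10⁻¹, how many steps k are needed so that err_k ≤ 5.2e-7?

23

After k steps, err_k ≈ 1.17×10⁻¹·0.576^k.
Need 0.576^k ≤ 5.2e-7/1.17×10⁻¹ = 4.44444e-06.
k ≥ ln(4.44444e-06)/ln(0.576) = -12.3239/-0.55165 = 22.340.
Smallest integer k = 23.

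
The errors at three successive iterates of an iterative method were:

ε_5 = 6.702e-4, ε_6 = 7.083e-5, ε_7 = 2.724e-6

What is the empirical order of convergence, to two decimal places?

1.45

p ≈ ln(ε_7/ε_6) / ln(ε_6/ε_5)
  = ln(2.724e-6/7.083e-5) / ln(7.083e-5/6.702e-4)
  = ln(0.0384583) / ln(0.105685)
  = -3.25818 / -2.24729 ≈ 1.44983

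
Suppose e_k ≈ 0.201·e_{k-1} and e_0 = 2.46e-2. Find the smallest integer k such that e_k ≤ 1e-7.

8

After k steps, e_k ≈ 2.46e-2·0.201^k.
Need 0.201^k ≤ 1e-7/2.46e-2 = 4.06504e-06.
k ≥ ln(4.06504e-06)/ln(0.201) = -12.4131/-1.60445 = 7.737.
Smallest integer k = 8.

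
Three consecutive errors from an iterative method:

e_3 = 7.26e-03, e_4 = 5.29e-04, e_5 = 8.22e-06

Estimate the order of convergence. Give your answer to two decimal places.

1.59

p ≈ ln(e_5/e_4) / ln(e_4/e_3)
  = ln(8.22e-06/5.29e-04) / ln(5.29e-04/7.26e-03)
  = ln(0.0155388) / ln(0.072865)
  = -4.16442 / -2.61915 ≈ 1.58999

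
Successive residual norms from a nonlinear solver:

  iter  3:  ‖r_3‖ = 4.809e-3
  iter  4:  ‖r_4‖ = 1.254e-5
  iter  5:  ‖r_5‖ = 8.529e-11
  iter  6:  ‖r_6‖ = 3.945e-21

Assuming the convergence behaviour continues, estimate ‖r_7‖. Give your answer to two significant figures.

First estimate the order: p ≈ ln(‖r_6‖/‖r_5‖) / ln(‖r_5‖/‖r_4‖) = ln(3.945e-21/8.529e-11)/ln(8.529e-11/1.254e-5) = ln(4.6254e-11)/ln(6.80144e-06) ≈ 2.0000.
Then ‖r_7‖ ≈ ‖r_6‖·(‖r_6‖/‖r_5‖)^p = 3.945e-21·(4.6254e-11)^2.0000 = 3.945e-21·2.13943e-21 ≈ 8.44e-42.

8.4e-42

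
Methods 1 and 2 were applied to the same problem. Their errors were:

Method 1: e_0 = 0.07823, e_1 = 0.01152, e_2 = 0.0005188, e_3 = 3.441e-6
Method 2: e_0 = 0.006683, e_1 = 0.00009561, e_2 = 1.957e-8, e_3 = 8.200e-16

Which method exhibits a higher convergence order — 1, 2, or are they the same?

2

Method 1: p ≈ ln(3.441e-6/0.0005188)/ln(0.0005188/0.01152) ≈ 1.62.
Method 2: p ≈ ln(8.200e-16/1.957e-8)/ln(1.957e-8/0.00009561) ≈ 2.00.
Method 2 has the higher order (≈2.0 vs ≈1.6).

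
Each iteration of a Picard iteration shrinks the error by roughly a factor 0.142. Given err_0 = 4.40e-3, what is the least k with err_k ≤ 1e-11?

After k steps, err_k ≈ 4.40e-3·0.142^k.
Need 0.142^k ≤ 1e-11/4.40e-3 = 2.27273e-09.
k ≥ ln(2.27273e-09)/ln(0.142) = -19.9023/-1.95193 = 10.196.
Smallest integer k = 11.

11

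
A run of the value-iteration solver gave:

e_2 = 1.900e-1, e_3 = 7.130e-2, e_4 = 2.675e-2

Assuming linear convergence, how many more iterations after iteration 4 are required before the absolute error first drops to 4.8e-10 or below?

Rate ρ ≈ e_4/e_3 = 2.675e-2/7.130e-2 = 0.3752.
After j more steps, e_{4+j} ≈ 2.675e-2·ρ^j; need ρ^j ≤ 4.8e-10/2.675e-2 = 1.79439e-08.
j ≥ ln(1.79439e-08)/ln(0.3752) = -17.8360/-0.98030 = 18.194.
So 19 more iterations are needed.

19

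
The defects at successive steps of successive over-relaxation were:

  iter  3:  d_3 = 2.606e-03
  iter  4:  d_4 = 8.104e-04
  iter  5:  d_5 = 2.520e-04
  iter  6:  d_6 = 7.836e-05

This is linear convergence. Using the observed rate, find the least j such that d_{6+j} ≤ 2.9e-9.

Rate ρ ≈ d_6/d_5 = 7.836e-05/2.520e-04 = 0.3110.
After j more steps, d_{6+j} ≈ 7.836e-05·ρ^j; need ρ^j ≤ 2.9e-9/7.836e-05 = 3.70087e-05.
j ≥ ln(3.70087e-05)/ln(0.3110) = -10.2044/-1.16796 = 8.737.
So 9 more iterations are needed.

9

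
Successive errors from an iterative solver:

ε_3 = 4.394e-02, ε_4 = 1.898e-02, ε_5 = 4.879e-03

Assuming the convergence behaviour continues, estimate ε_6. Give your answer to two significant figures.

First estimate the order: p ≈ ln(ε_5/ε_4) / ln(ε_4/ε_3) = ln(4.879e-03/1.898e-02)/ln(1.898e-02/4.394e-02) = ln(0.25706)/ln(0.431953) ≈ 1.6183.
Then ε_6 ≈ ε_5·(ε_5/ε_4)^p = 4.879e-03·(0.25706)^1.6183 = 4.879e-03·0.110984 ≈ 0.0005415.

5.4e-4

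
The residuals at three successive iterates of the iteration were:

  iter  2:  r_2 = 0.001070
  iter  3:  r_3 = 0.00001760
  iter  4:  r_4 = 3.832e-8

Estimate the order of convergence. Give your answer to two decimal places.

p ≈ ln(r_4/r_3) / ln(r_3/r_2)
  = ln(3.832e-8/0.00001760) / ln(0.00001760/0.001070)
  = ln(0.00217727) / ln(0.0164486)
  = -6.12968 / -4.10751 ≈ 1.49231

1.49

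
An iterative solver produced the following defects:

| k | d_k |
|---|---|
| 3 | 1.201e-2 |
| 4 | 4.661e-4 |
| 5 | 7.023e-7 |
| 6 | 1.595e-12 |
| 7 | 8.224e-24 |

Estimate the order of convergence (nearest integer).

Consecutive ratios: d_7/d_6 = 8.224e-24/1.595e-12 = 5.15611e-12, d_6/d_5 = 1.595e-12/7.023e-7 = 2.27111e-06.
p ≈ ln(5.15611e-12)/ln(2.27111e-06) = -25.9908/-12.9952 ≈ 2.00.
So the convergence is quadratic (order 2).

2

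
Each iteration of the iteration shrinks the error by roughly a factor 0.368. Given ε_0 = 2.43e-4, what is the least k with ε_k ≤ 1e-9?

After k steps, ε_k ≈ 2.43e-4·0.368^k.
Need 0.368^k ≤ 1e-9/2.43e-4 = 4.11523e-06.
k ≥ ln(4.11523e-06)/ln(0.368) = -12.4008/-0.99967 = 12.405.
Smallest integer k = 13.

13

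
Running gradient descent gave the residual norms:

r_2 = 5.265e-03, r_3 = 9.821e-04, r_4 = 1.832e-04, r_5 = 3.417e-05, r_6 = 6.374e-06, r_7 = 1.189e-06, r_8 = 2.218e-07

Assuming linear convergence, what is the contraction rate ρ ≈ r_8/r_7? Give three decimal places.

0.187

ρ ≈ r_8/r_7 = 2.218e-07/1.189e-06 = 0.18654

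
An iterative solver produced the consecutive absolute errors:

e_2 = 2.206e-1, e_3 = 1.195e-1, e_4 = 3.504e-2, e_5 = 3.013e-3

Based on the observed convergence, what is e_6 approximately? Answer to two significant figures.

First estimate the order: p ≈ ln(e_5/e_4) / ln(e_4/e_3) = ln(3.013e-3/3.504e-2)/ln(3.504e-2/1.195e-1) = ln(0.0859874)/ln(0.293222) ≈ 1.9999.
Then e_6 ≈ e_5·(e_5/e_4)^p = 3.013e-3·(0.0859874)^1.9999 = 3.013e-3·0.00739565 ≈ 2.228e-05.

2.2e-5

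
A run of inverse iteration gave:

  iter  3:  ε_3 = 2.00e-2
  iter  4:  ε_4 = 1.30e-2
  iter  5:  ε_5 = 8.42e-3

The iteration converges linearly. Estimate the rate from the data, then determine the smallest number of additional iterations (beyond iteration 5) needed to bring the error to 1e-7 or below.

27

Rate ρ ≈ ε_5/ε_4 = 8.42e-3/1.30e-2 = 0.6477.
After j more steps, ε_{5+j} ≈ 8.42e-3·ρ^j; need ρ^j ≤ 1e-7/8.42e-3 = 1.18765e-05.
j ≥ ln(1.18765e-05)/ln(0.6477) = -11.3409/-0.43433 = 26.111.
So 27 more iterations are needed.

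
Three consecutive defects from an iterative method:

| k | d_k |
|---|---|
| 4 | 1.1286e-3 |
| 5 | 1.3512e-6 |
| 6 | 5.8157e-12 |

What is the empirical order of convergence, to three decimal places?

1.837

p ≈ ln(d_6/d_5) / ln(d_5/d_4)
  = ln(5.8157e-12/1.3512e-6) / ln(1.3512e-6/1.1286e-3)
  = ln(4.3041e-06) / ln(0.00119724)
  = -12.355943 / -6.727736 ≈ 1.836568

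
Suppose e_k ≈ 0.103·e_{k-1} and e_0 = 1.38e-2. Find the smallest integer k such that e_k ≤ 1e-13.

12

After k steps, e_k ≈ 1.38e-2·0.103^k.
Need 0.103^k ≤ 1e-13/1.38e-2 = 7.24638e-12.
k ≥ ln(7.24638e-12)/ln(0.103) = -25.6505/-2.27303 = 11.285.
Smallest integer k = 12.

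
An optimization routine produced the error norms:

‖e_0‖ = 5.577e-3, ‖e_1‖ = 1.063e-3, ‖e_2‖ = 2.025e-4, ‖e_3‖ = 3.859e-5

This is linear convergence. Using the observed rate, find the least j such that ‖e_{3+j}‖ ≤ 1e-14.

Rate ρ ≈ ‖e_3‖/‖e_2‖ = 3.859e-5/2.025e-4 = 0.1906.
After j more steps, ‖e_{3+j}‖ ≈ 3.859e-5·ρ^j; need ρ^j ≤ 1e-14/3.859e-5 = 2.59134e-10.
j ≥ ln(2.59134e-10)/ln(0.1906) = -22.0737/-1.65758 = 13.317.
So 14 more iterations are needed.

14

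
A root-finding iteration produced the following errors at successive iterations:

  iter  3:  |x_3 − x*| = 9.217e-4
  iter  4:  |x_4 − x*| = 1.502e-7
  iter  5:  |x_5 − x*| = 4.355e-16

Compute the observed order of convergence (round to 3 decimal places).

2.254

p ≈ ln(|x_5 − x*|/|x_4 − x*|) / ln(|x_4 − x*|/|x_3 − x*|)
  = ln(4.355e-16/1.502e-7) / ln(1.502e-7/9.217e-4)
  = ln(2.89947e-09) / ln(0.00016296)
  = -19.658738 / -8.722006 ≈ 2.253924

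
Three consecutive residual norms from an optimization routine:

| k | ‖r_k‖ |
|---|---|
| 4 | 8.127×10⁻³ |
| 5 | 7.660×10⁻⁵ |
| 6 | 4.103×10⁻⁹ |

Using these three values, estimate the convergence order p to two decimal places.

2.11

p ≈ ln(‖r_6‖/‖r_5‖) / ln(‖r_5‖/‖r_4‖)
  = ln(4.103×10⁻⁹/7.660×10⁻⁵) / ln(7.660×10⁻⁵/8.127×10⁻³)
  = ln(5.3564e-05) / ln(0.00942537)
  = -9.83463 / -4.66435 ≈ 2.10847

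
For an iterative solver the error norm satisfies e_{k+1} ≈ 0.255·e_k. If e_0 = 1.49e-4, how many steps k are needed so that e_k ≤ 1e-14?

18

After k steps, e_k ≈ 1.49e-4·0.255^k.
Need 0.255^k ≤ 1e-14/1.49e-4 = 6.71141e-11.
k ≥ ln(6.71141e-11)/ln(0.255) = -23.4246/-1.36649 = 17.142.
Smallest integer k = 18.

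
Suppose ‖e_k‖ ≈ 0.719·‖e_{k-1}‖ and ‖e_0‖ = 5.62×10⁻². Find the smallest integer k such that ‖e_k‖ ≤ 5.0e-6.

29

After k steps, ‖e_k‖ ≈ 5.62×10⁻²·0.719^k.
Need 0.719^k ≤ 5.0e-6/5.62×10⁻² = 8.8968e-05.
k ≥ ln(8.8968e-05)/ln(0.719) = -9.3272/-0.32989 = 28.274.
Smallest integer k = 29.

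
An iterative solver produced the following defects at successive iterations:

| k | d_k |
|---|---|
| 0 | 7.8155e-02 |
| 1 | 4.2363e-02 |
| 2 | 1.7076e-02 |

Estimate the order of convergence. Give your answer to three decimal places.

p ≈ ln(d_2/d_1) / ln(d_1/d_0)
  = ln(1.7076e-02/4.2363e-02) / ln(4.2363e-02/7.8155e-02)
  = ln(0.403088) / ln(0.542038)
  = -0.908600 / -0.612419 ≈ 1.483625

1.484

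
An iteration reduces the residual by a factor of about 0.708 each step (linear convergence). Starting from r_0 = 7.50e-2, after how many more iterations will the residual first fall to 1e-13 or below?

After k steps, r_k ≈ 7.50e-2·0.708^k.
Need 0.708^k ≤ 1e-13/7.50e-2 = 1.33333e-12.
k ≥ ln(1.33333e-12)/ln(0.708) = -27.3433/-0.34531 = 79.185.
Smallest integer k = 80.

80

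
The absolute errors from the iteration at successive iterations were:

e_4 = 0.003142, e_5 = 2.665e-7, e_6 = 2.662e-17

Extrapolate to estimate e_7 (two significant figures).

7.3e-42

First estimate the order: p ≈ ln(e_6/e_5) / ln(e_5/e_4) = ln(2.662e-17/2.665e-7)/ln(2.665e-7/0.003142) = ln(9.98874e-11)/ln(8.48186e-05) ≈ 2.4562.
Then e_7 ≈ e_6·(e_6/e_5)^p = 2.662e-17·(9.98874e-11)^2.4562 = 2.662e-17·2.734e-25 ≈ 7.278e-42.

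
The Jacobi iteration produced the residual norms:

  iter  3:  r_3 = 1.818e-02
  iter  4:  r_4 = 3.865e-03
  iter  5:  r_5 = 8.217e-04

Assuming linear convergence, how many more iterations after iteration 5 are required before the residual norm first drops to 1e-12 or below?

14

Rate ρ ≈ r_5/r_4 = 8.217e-04/3.865e-03 = 0.2126.
After j more steps, r_{5+j} ≈ 8.217e-04·ρ^j; need ρ^j ≤ 1e-12/8.217e-04 = 1.21699e-09.
j ≥ ln(1.21699e-09)/ln(0.2126) = -20.5269/-1.54834 = 13.257.
So 14 more iterations are needed.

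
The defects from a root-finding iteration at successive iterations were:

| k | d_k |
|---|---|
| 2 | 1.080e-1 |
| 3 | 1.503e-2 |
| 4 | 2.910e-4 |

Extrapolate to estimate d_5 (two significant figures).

First estimate the order: p ≈ ln(d_4/d_3) / ln(d_3/d_2) = ln(2.910e-4/1.503e-2)/ln(1.503e-2/1.080e-1) = ln(0.0193613)/ln(0.139167) ≈ 2.0002.
Then d_5 ≈ d_4·(d_4/d_3)^p = 2.910e-4·(0.0193613)^2.0002 = 2.910e-4·0.000374564 ≈ 1.09e-07.

1.1e-7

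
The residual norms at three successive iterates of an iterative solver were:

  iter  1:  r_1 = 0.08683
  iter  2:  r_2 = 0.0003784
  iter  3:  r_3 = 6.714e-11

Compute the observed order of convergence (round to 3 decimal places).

p ≈ ln(r_3/r_2) / ln(r_2/r_1)
  = ln(6.714e-11/0.0003784) / ln(0.0003784/0.08683)
  = ln(1.77431e-07) / ln(0.00435794)
  = -15.544684 / -5.435756 ≈ 2.859710

2.860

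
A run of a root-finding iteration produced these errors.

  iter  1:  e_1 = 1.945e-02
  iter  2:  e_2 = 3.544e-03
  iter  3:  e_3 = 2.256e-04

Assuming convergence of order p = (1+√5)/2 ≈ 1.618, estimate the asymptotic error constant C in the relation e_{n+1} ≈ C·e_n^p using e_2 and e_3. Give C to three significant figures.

2.08

C ≈ e_3 / e_2^1.618
  = 2.256e-04 / (3.544e-03)^1.618
  = 2.256e-04 / 0.000108413 ≈ 2.0809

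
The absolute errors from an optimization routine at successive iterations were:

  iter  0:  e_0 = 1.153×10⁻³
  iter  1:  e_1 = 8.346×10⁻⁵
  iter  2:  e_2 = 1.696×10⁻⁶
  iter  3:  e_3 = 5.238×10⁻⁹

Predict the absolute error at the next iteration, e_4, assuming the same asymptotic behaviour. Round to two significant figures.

9.9e-13

First estimate the order: p ≈ ln(e_3/e_2) / ln(e_2/e_1) = ln(5.238×10⁻⁹/1.696×10⁻⁶)/ln(1.696×10⁻⁶/8.346×10⁻⁵) = ln(0.00308844)/ln(0.0203211) ≈ 1.4836.
Then e_4 ≈ e_3·(e_3/e_2)^p = 5.238×10⁻⁹·(0.00308844)^1.4836 = 5.238×10⁻⁹·0.000188702 ≈ 9.884e-13.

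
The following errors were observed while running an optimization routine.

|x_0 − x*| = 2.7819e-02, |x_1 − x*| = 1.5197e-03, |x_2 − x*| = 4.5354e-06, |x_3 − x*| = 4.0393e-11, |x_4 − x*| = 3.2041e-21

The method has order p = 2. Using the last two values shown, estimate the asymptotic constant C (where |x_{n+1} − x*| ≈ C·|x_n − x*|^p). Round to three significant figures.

C ≈ |x_4 − x*| / |x_3 − x*|^2
  = 3.2041e-21 / (4.0393e-11)^2
  = 3.2041e-21 / 1.63159e-21 ≈ 1.9638

1.96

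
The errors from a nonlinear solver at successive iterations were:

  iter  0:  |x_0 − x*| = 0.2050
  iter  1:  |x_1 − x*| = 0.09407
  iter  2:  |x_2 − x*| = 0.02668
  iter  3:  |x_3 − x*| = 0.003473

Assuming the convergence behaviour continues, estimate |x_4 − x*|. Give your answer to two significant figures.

1.3e-4

First estimate the order: p ≈ ln(|x_3 − x*|/|x_2 − x*|) / ln(|x_2 − x*|/|x_1 − x*|) = ln(0.003473/0.02668)/ln(0.02668/0.09407) = ln(0.130172)/ln(0.283619) ≈ 1.6180.
Then |x_4 − x*| ≈ |x_3 − x*|·(|x_3 − x*|/|x_2 − x*|)^p = 0.003473·(0.130172)^1.6180 = 0.003473·0.0369224 ≈ 0.0001282.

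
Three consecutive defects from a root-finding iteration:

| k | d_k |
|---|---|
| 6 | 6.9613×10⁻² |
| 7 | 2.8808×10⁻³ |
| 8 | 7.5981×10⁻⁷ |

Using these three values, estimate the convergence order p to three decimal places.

2.587

p ≈ ln(d_8/d_7) / ln(d_7/d_6)
  = ln(7.5981×10⁻⁷/2.8808×10⁻³) / ln(2.8808×10⁻³/6.9613×10⁻²)
  = ln(0.00026375) / ln(0.0413831)
  = -8.240509 / -3.184883 ≈ 2.587382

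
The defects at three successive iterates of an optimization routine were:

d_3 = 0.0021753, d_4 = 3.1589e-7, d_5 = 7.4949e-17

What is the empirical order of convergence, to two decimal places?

2.51

p ≈ ln(d_5/d_4) / ln(d_4/d_3)
  = ln(7.4949e-17/3.1589e-7) / ln(3.1589e-7/0.0021753)
  = ln(2.37263e-10) / ln(0.000145217)
  = -22.16185 / -8.83728 ≈ 2.50777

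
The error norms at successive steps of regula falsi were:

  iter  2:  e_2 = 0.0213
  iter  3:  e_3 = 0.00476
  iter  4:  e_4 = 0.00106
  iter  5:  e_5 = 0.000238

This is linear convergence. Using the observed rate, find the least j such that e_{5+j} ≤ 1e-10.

Rate ρ ≈ e_5/e_4 = 0.000238/0.00106 = 0.2245.
After j more steps, e_{5+j} ≈ 0.000238·ρ^j; need ρ^j ≤ 1e-10/0.000238 = 4.20168e-07.
j ≥ ln(4.20168e-07)/ln(0.2245) = -14.6826/-1.49388 = 9.829.
So 10 more iterations are needed.

10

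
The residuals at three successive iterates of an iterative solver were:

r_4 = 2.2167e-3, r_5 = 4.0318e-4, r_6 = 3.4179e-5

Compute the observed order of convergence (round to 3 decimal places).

1.448

p ≈ ln(r_6/r_5) / ln(r_5/r_4)
  = ln(3.4179e-5/4.0318e-4) / ln(4.0318e-4/2.2167e-3)
  = ln(0.0847736) / ln(0.181883)
  = -2.467771 / -1.704392 ≈ 1.447889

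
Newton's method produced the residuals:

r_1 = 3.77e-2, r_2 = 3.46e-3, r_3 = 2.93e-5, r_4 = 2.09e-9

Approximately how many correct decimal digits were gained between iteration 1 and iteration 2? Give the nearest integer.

Digits gained ≈ log₁₀(r_1/r_2) = log₁₀(3.77e-2/3.46e-3) = log₁₀(10.896) ≈ 1.037.

1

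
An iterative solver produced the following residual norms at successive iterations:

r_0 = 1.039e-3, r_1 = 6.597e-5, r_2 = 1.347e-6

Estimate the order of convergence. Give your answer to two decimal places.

p ≈ ln(r_2/r_1) / ln(r_1/r_0)
  = ln(1.347e-6/6.597e-5) / ln(6.597e-5/1.039e-3)
  = ln(0.0204184) / ln(0.0634937)
  = -3.89132 / -2.75681 ≈ 1.41153

1.41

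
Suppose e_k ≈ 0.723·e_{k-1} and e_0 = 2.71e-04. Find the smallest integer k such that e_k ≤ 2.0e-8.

After k steps, e_k ≈ 2.71e-04·0.723^k.
Need 0.723^k ≤ 2.0e-8/2.71e-04 = 7.38007e-05.
k ≥ ln(7.38007e-05)/ln(0.723) = -9.5141/-0.32435 = 29.333.
Smallest integer k = 30.

30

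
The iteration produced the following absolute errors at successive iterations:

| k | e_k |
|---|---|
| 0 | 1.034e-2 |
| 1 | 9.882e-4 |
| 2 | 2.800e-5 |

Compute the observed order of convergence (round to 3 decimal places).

1.518

p ≈ ln(e_2/e_1) / ln(e_1/e_0)
  = ln(2.800e-5/9.882e-4) / ln(9.882e-4/1.034e-2)
  = ln(0.0283343) / ln(0.0955706)
  = -3.563682 / -2.347890 ≈ 1.517823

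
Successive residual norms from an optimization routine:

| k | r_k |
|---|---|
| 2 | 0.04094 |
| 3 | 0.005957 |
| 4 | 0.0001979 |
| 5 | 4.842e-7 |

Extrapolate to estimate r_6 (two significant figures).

1.2e-11

First estimate the order: p ≈ ln(r_5/r_4) / ln(r_4/r_3) = ln(4.842e-7/0.0001979)/ln(0.0001979/0.005957) = ln(0.00244669)/ln(0.0332214) ≈ 1.7662.
Then r_6 ≈ r_5·(r_5/r_4)^p = 4.842e-7·(0.00244669)^1.7662 = 4.842e-7·2.44179e-05 ≈ 1.182e-11.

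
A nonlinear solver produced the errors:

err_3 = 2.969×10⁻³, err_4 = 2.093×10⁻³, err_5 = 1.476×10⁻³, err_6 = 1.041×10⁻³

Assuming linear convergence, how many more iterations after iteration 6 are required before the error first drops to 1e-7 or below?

27

Rate ρ ≈ err_6/err_5 = 1.041×10⁻³/1.476×10⁻³ = 0.7053.
After j more steps, err_{6+j} ≈ 1.041×10⁻³·ρ^j; need ρ^j ≤ 1e-7/1.041×10⁻³ = 9.60615e-05.
j ≥ ln(9.60615e-05)/ln(0.7053) = -9.2505/-0.34913 = 26.496.
So 27 more iterations are needed.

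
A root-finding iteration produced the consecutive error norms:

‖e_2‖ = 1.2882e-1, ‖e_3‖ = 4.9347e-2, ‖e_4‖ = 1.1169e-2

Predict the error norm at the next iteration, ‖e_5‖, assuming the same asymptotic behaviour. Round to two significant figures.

1.1e-3

First estimate the order: p ≈ ln(‖e_4‖/‖e_3‖) / ln(‖e_3‖/‖e_2‖) = ln(1.1169e-2/4.9347e-2)/ln(4.9347e-2/1.2882e-1) = ln(0.226336)/ln(0.383069) ≈ 1.5484.
Then ‖e_5‖ ≈ ‖e_4‖·(‖e_4‖/‖e_3‖)^p = 1.1169e-2·(0.226336)^1.5484 = 1.1169e-2·0.100208 ≈ 0.001119.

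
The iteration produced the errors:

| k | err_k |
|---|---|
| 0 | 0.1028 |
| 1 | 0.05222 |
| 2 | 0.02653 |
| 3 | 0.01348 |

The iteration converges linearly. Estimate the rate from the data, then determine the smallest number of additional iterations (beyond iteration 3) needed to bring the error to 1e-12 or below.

Rate ρ ≈ err_3/err_2 = 0.01348/0.02653 = 0.5081.
After j more steps, err_{3+j} ≈ 0.01348·ρ^j; need ρ^j ≤ 1e-12/0.01348 = 7.4184e-11.
j ≥ ln(7.4184e-11)/ln(0.5081) = -23.3245/-0.67708 = 34.449.
So 35 more iterations are needed.

35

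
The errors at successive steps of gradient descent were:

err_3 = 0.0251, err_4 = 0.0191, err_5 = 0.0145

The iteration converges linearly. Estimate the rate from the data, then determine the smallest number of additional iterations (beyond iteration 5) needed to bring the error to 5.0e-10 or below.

Rate ρ ≈ err_5/err_4 = 0.0145/0.0191 = 0.7592.
After j more steps, err_{5+j} ≈ 0.0145·ρ^j; need ρ^j ≤ 5.0e-10/0.0145 = 3.44828e-08.
j ≥ ln(3.44828e-08)/ln(0.7592) = -17.1828/-0.27549 = 62.372.
So 63 more iterations are needed.

63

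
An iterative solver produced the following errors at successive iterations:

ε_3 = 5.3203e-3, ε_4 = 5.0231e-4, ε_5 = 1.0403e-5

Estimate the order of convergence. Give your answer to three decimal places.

p ≈ ln(ε_5/ε_4) / ln(ε_4/ε_3)
  = ln(1.0403e-5/5.0231e-4) / ln(5.0231e-4/5.3203e-3)
  = ln(0.0207103) / ln(0.0944138)
  = -3.877124 / -2.360068 ≈ 1.642802

1.643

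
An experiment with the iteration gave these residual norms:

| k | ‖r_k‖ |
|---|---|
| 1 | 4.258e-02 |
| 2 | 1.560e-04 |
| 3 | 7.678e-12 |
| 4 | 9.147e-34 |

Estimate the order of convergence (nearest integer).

3

Consecutive ratios: ‖r_4‖/‖r_3‖ = 9.147e-34/7.678e-12 = 1.19133e-22, ‖r_3‖/‖r_2‖ = 7.678e-12/1.560e-04 = 4.92179e-08.
p ≈ ln(1.19133e-22)/ln(4.92179e-08) = -50.4818/-16.8270 ≈ 3.00.
So the convergence is cubic (order 3).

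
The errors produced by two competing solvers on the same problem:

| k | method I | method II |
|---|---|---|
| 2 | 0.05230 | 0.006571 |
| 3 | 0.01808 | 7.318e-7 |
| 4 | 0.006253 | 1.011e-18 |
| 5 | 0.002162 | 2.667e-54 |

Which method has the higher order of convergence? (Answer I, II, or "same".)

Method I: p ≈ ln(0.002162/0.006253)/ln(0.006253/0.01808) ≈ 1.00.
Method II: p ≈ ln(2.667e-54/1.011e-18)/ln(1.011e-18/7.318e-7) ≈ 3.00.
Method II has the higher order (≈3.0 vs ≈1.0).

II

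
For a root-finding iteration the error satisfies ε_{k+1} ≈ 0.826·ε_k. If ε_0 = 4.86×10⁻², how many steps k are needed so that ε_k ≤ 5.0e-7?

61

After k steps, ε_k ≈ 4.86×10⁻²·0.826^k.
Need 0.826^k ≤ 5.0e-7/4.86×10⁻² = 1.02881e-05.
k ≥ ln(1.02881e-05)/ln(0.826) = -11.4845/-0.19116 = 60.078.
Smallest integer k = 61.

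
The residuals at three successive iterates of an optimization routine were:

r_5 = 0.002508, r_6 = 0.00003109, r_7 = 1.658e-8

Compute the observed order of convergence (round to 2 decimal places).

p ≈ ln(r_7/r_6) / ln(r_6/r_5)
  = ln(1.658e-8/0.00003109) / ln(0.00003109/0.002508)
  = ln(0.00053329) / ln(0.0123963)
  = -7.53645 / -4.39036 ≈ 1.71659

1.72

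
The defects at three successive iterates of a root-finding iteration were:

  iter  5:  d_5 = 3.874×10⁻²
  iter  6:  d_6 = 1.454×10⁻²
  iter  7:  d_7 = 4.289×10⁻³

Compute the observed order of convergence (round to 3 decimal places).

1.246

p ≈ ln(d_7/d_6) / ln(d_6/d_5)
  = ln(4.289×10⁻³/1.454×10⁻²) / ln(1.454×10⁻²/3.874×10⁻²)
  = ln(0.294979) / ln(0.375323)
  = -1.220851 / -0.979968 ≈ 1.245807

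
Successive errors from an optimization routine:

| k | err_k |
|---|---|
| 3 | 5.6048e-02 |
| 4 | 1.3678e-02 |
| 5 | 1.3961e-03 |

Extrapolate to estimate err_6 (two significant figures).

3.5e-5

First estimate the order: p ≈ ln(err_5/err_4) / ln(err_4/err_3) = ln(1.3961e-03/1.3678e-02)/ln(1.3678e-02/5.6048e-02) = ln(0.102069)/ln(0.244041) ≈ 1.6180.
Then err_6 ≈ err_5·(err_5/err_4)^p = 1.3961e-03·(0.102069)^1.6180 = 1.3961e-03·0.0249109 ≈ 3.478e-05.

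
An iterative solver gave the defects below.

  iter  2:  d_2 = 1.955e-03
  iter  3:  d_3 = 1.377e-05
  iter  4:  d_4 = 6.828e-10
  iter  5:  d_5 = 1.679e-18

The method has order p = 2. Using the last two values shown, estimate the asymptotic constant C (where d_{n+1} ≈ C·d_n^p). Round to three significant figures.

3.60

C ≈ d_5 / d_4^2
  = 1.679e-18 / (6.828e-10)^2
  = 1.679e-18 / 4.66216e-19 ≈ 3.6013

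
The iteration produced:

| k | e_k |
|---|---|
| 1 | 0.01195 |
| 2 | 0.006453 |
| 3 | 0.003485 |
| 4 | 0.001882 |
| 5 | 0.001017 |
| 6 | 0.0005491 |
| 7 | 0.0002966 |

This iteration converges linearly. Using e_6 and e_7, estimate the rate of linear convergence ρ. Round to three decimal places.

ρ ≈ e_7/e_6 = 0.0002966/0.0005491 = 0.54016

0.540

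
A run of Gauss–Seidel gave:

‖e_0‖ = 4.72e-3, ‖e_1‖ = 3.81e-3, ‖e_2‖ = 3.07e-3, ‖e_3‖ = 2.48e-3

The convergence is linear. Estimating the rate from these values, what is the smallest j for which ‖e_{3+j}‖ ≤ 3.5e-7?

Rate ρ ≈ ‖e_3‖/‖e_2‖ = 2.48e-3/3.07e-3 = 0.8078.
After j more steps, ‖e_{3+j}‖ ≈ 2.48e-3·ρ^j; need ρ^j ≤ 3.5e-7/2.48e-3 = 0.000141129.
j ≥ ln(0.000141129)/ln(0.8078) = -8.8658/-0.21344 = 41.538.
So 42 more iterations are needed.

42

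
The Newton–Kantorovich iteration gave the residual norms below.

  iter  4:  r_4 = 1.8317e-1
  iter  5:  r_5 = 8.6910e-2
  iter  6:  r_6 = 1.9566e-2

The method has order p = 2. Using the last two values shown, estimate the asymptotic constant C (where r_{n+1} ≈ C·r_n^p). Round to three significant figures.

2.59

C ≈ r_6 / r_5^2
  = 1.9566e-2 / (8.6910e-2)^2
  = 1.9566e-2 / 0.00755335 ≈ 2.5904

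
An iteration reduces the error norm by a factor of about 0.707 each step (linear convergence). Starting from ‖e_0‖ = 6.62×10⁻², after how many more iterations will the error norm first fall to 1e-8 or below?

46

After k steps, ‖e_k‖ ≈ 6.62×10⁻²·0.707^k.
Need 0.707^k ≤ 1e-8/6.62×10⁻² = 1.51057e-07.
k ≥ ln(1.51057e-07)/ln(0.707) = -15.7056/-0.34672 = 45.298.
Smallest integer k = 46.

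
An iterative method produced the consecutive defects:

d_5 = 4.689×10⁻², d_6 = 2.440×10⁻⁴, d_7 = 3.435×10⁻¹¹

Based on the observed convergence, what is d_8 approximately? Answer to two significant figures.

First estimate the order: p ≈ ln(d_7/d_6) / ln(d_6/d_5) = ln(3.435×10⁻¹¹/2.440×10⁻⁴)/ln(2.440×10⁻⁴/4.689×10⁻²) = ln(1.40779e-07)/ln(0.00520367) ≈ 3.0002.
Then d_8 ≈ d_7·(d_7/d_6)^p = 3.435×10⁻¹¹·(1.40779e-07)^3.0002 = 3.435×10⁻¹¹·2.78127e-21 ≈ 9.554e-32.

9.6e-32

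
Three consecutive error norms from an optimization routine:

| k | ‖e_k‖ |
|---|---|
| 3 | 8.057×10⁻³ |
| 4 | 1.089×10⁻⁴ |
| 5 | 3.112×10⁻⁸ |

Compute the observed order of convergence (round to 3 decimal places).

1.896

p ≈ ln(‖e_5‖/‖e_4‖) / ln(‖e_4‖/‖e_3‖)
  = ln(3.112×10⁻⁸/1.089×10⁻⁴) / ln(1.089×10⁻⁴/8.057×10⁻³)
  = ln(0.000285767) / ln(0.0135162)
  = -8.160334 / -4.303866 ≈ 1.896047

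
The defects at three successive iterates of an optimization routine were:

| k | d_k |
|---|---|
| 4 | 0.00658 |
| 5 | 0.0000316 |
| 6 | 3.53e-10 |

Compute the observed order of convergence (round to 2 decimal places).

2.14

p ≈ ln(d_6/d_5) / ln(d_5/d_4)
  = ln(3.53e-10/0.0000316) / ln(0.0000316/0.00658)
  = ln(1.11709e-05) / ln(0.00480243)
  = -11.40220 / -5.33863 ≈ 2.13579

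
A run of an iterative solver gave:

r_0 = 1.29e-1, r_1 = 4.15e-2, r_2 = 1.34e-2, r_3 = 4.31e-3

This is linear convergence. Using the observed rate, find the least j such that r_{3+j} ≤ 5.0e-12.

Rate ρ ≈ r_3/r_2 = 4.31e-3/1.34e-2 = 0.3216.
After j more steps, r_{3+j} ≈ 4.31e-3·ρ^j; need ρ^j ≤ 5.0e-12/4.31e-3 = 1.16009e-09.
j ≥ ln(1.16009e-09)/ln(0.3216) = -20.5748/-1.13445 = 18.136.
So 19 more iterations are needed.

19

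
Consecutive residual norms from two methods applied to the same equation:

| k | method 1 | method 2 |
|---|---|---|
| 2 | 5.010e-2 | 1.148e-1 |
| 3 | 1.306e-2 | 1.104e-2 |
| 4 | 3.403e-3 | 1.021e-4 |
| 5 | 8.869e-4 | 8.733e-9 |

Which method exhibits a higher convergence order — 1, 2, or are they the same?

2

Method 1: p ≈ ln(8.869e-4/3.403e-3)/ln(3.403e-3/1.306e-2) ≈ 1.00.
Method 2: p ≈ ln(8.733e-9/1.021e-4)/ln(1.021e-4/1.104e-2) ≈ 2.00.
Method 2 has the higher order (≈2.0 vs ≈1.0).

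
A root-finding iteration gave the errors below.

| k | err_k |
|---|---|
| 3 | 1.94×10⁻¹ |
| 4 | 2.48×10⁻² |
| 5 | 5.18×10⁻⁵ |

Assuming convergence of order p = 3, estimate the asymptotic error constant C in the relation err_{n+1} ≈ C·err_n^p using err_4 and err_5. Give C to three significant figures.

3.40

C ≈ err_5 / err_4^3
  = 5.18×10⁻⁵ / (2.48×10⁻²)^3
  = 5.18×10⁻⁵ / 1.5253e-05 ≈ 3.3961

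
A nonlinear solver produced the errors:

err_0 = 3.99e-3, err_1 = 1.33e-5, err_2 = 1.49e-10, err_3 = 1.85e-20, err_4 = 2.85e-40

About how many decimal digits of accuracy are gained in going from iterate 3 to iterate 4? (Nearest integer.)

Digits gained ≈ log₁₀(err_3/err_4) = log₁₀(1.85e-20/2.85e-40) = log₁₀(6.49123e+19) ≈ 19.812.

20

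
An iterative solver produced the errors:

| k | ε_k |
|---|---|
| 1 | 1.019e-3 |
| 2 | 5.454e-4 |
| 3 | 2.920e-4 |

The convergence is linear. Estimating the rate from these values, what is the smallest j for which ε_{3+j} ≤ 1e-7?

13

Rate ρ ≈ ε_3/ε_2 = 2.920e-4/5.454e-4 = 0.5354.
After j more steps, ε_{3+j} ≈ 2.920e-4·ρ^j; need ρ^j ≤ 1e-7/2.920e-4 = 0.000342466.
j ≥ ln(0.000342466)/ln(0.5354) = -7.9793/-0.62474 = 12.772.
So 13 more iterations are needed.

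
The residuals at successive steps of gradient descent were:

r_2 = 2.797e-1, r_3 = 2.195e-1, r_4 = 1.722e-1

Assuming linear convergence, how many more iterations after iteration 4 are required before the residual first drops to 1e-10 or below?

88

Rate ρ ≈ r_4/r_3 = 1.722e-1/2.195e-1 = 0.7845.
After j more steps, r_{4+j} ≈ 1.722e-1·ρ^j; need ρ^j ≤ 1e-10/1.722e-1 = 5.8072e-10.
j ≥ ln(5.8072e-10)/ln(0.7845) = -21.2668/-0.24271 = 87.622.
So 88 more iterations are needed.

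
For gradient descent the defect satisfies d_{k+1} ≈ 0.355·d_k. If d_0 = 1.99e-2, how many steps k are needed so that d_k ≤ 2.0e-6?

After k steps, d_k ≈ 1.99e-2·0.355^k.
Need 0.355^k ≤ 2.0e-6/1.99e-2 = 0.000100503.
k ≥ ln(0.000100503)/ln(0.355) = -9.2053/-1.03564 = 8.889.
Smallest integer k = 9.

9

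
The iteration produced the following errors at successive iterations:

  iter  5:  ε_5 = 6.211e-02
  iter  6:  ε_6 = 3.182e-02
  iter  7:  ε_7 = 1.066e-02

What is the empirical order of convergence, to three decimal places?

1.635

p ≈ ln(ε_7/ε_6) / ln(ε_6/ε_5)
  = ln(1.066e-02/3.182e-02) / ln(3.182e-02/6.211e-02)
  = ln(0.335009) / ln(0.512317)
  = -1.093598 / -0.668812 ≈ 1.635135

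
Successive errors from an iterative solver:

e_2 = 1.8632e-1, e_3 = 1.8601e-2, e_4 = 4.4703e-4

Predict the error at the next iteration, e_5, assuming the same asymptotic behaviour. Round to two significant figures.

1.1e-6

First estimate the order: p ≈ ln(e_4/e_3) / ln(e_3/e_2) = ln(4.4703e-4/1.8601e-2)/ln(1.8601e-2/1.8632e-1) = ln(0.0240326)/ln(0.0998336) ≈ 1.6180.
Then e_5 ≈ e_4·(e_4/e_3)^p = 4.4703e-4·(0.0240326)^1.6180 = 4.4703e-4·0.00239958 ≈ 1.073e-06.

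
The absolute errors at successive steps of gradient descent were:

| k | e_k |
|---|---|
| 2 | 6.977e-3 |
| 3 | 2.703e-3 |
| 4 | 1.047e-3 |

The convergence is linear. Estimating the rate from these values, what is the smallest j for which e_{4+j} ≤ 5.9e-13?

Rate ρ ≈ e_4/e_3 = 1.047e-3/2.703e-3 = 0.3873.
After j more steps, e_{4+j} ≈ 1.047e-3·ρ^j; need ρ^j ≤ 5.9e-13/1.047e-3 = 5.63515e-10.
j ≥ ln(5.63515e-10)/ln(0.3873) = -21.2968/-0.94856 = 22.452.
So 23 more iterations are needed.

23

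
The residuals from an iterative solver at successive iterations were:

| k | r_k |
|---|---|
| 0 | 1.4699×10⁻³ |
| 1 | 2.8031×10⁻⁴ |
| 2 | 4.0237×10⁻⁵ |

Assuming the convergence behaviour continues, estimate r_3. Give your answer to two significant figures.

First estimate the order: p ≈ ln(r_2/r_1) / ln(r_1/r_0) = ln(4.0237×10⁻⁵/2.8031×10⁻⁴)/ln(2.8031×10⁻⁴/1.4699×10⁻³) = ln(0.143545)/ln(0.1907) ≈ 1.1714.
Then r_3 ≈ r_2·(r_2/r_1)^p = 4.0237×10⁻⁵·(0.143545)^1.1714 = 4.0237×10⁻⁵·0.102919 ≈ 4.141e-06.

4.1e-6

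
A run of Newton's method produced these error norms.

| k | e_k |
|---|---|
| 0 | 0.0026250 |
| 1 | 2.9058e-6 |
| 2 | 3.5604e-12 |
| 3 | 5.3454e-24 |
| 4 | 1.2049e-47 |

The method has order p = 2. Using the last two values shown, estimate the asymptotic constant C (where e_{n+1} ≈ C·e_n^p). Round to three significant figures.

0.422

C ≈ e_4 / e_3^2
  = 1.2049e-47 / (5.3454e-24)^2
  = 1.2049e-47 / 2.85733e-47 ≈ 0.42169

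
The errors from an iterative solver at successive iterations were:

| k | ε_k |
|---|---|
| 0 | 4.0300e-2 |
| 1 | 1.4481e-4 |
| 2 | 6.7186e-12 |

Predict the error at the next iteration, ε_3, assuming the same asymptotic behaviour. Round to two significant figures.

First estimate the order: p ≈ ln(ε_2/ε_1) / ln(ε_1/ε_0) = ln(6.7186e-12/1.4481e-4)/ln(1.4481e-4/4.0300e-2) = ln(4.6396e-08)/ln(0.0035933) ≈ 3.0000.
Then ε_3 ≈ ε_2·(ε_2/ε_1)^p = 6.7186e-12·(4.6396e-08)^3.0000 = 6.7186e-12·9.98715e-23 ≈ 6.71e-34.

6.7e-34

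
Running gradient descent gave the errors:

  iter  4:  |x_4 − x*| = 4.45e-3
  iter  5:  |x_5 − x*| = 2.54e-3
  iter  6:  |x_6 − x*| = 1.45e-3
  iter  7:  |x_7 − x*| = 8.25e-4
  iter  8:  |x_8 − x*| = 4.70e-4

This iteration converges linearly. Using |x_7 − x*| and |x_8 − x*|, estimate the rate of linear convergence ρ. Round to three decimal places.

0.570

ρ ≈ |x_8 − x*|/|x_7 − x*| = 4.70e-4/8.25e-4 = 0.56970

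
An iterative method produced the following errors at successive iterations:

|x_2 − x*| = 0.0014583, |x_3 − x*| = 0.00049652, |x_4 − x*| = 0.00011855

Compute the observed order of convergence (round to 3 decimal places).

p ≈ ln(|x_4 − x*|/|x_3 − x*|) / ln(|x_3 − x*|/|x_2 − x*|)
  = ln(0.00011855/0.00049652) / ln(0.00049652/0.0014583)
  = ln(0.238762) / ln(0.340479)
  = -1.432288 / -1.077402 ≈ 1.329391

1.329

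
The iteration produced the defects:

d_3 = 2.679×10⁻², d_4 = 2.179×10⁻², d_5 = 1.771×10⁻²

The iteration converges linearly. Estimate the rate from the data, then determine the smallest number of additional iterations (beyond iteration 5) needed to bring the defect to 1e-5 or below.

Rate ρ ≈ d_5/d_4 = 1.771×10⁻²/2.179×10⁻² = 0.8128.
After j more steps, d_{5+j} ≈ 1.771×10⁻²·ρ^j; need ρ^j ≤ 1e-5/1.771×10⁻² = 0.000564653.
j ≥ ln(0.000564653)/ln(0.8128) = -7.4793/-0.20727 = 36.085.
So 37 more iterations are needed.

37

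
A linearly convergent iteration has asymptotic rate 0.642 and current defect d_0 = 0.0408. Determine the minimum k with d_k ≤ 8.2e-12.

After k steps, d_k ≈ 0.0408·0.642^k.
Need 0.642^k ≤ 8.2e-12/0.0408 = 2.0098e-10.
k ≥ ln(2.0098e-10)/ln(0.642) = -22.3278/-0.44317 = 50.382.
Smallest integer k = 51.

51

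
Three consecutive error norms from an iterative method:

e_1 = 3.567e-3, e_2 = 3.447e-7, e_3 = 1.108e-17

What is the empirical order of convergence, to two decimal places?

p ≈ ln(e_3/e_2) / ln(e_2/e_1)
  = ln(1.108e-17/3.447e-7) / ln(3.447e-7/3.567e-3)
  = ln(3.21439e-11) / ln(9.66358e-05)
  = -24.16080 / -9.24456 ≈ 2.61352

2.61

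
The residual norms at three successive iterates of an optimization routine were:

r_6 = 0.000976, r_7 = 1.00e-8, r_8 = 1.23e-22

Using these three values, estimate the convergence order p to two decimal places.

2.79

p ≈ ln(r_8/r_7) / ln(r_7/r_6)
  = ln(1.23e-22/1.00e-8) / ln(1.00e-8/0.000976)
  = ln(1.23e-14) / ln(1.02459e-05)
  = -32.02918 / -11.48863 ≈ 2.78790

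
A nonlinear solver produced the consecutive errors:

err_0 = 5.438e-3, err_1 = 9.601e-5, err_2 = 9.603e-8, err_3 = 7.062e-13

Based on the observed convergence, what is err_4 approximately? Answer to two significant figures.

1.2e-21

First estimate the order: p ≈ ln(err_3/err_2) / ln(err_2/err_1) = ln(7.062e-13/9.603e-8)/ln(9.603e-8/9.601e-5) = ln(7.35395e-06)/ln(0.00100021) ≈ 1.7112.
Then err_4 ≈ err_3·(err_3/err_2)^p = 7.062e-13·(7.35395e-06)^1.7112 = 7.062e-13·1.64282e-09 ≈ 1.16e-21.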